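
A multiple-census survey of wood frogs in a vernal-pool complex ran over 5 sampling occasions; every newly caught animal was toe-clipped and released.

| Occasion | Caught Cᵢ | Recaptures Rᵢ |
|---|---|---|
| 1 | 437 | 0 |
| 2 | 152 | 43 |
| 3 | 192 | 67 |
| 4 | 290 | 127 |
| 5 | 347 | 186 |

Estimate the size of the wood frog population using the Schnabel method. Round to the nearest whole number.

Marked at large before each occasion: Mᵢ = Σⱼ<ᵢ (Cⱼ − Rⱼ) → M1=0, M2=437, M3=546, M4=671, M5=834
Σ MᵢCᵢ = 0·437 + 437·152 + 546·192 + 671·290 + 834·347 = 0 + 66424 + 104832 + 194590 + 289398 = 655244
Σ Rᵢ = 0 + 43 + 67 + 127 + 186 = 423
N̂ = 655244 / 423 ≈ 1549.0 → 1549

N ≈ 1549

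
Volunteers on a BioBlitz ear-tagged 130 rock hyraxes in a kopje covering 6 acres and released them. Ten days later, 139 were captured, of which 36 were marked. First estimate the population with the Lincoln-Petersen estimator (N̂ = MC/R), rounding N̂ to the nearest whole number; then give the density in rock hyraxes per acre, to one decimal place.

N̂ = 130·139/36 = 18070/36 ≈ 501.9 → 502
Density = N̂ / area = 502 / 6 ≈ 83.67 → 83.7 per acre

density ≈ 83.7 rock hyraxes per acre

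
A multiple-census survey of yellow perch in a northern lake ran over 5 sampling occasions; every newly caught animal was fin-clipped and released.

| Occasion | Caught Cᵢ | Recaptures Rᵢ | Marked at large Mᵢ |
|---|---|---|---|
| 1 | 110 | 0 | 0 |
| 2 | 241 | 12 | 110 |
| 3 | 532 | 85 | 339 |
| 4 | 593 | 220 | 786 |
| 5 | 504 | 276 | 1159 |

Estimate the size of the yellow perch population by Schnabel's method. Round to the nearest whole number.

N ≈ 2120

Σ MᵢCᵢ = 0·110 + 110·241 + 339·532 + 786·593 + 1159·504 = 0 + 26510 + 180348 + 466098 + 584136 = 1257092
Σ Rᵢ = 0 + 12 + 85 + 220 + 276 = 593
N̂ = 1257092 / 593 ≈ 2119.9 → 2120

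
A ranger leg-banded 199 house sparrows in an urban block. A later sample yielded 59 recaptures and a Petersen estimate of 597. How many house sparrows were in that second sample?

From N = M·C/R: C = N·R / M = 597·59 / 199 = 35223 / 199 = 177.

C = 177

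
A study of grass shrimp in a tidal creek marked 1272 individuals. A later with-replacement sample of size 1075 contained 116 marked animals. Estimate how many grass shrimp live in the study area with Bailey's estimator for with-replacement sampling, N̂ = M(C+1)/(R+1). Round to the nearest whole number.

N ≈ 11,698

N̂ = 1272·(1075+1)/(116+1) = 1272·1076/117 = 1368672/117 ≈ 11698.1 → 11698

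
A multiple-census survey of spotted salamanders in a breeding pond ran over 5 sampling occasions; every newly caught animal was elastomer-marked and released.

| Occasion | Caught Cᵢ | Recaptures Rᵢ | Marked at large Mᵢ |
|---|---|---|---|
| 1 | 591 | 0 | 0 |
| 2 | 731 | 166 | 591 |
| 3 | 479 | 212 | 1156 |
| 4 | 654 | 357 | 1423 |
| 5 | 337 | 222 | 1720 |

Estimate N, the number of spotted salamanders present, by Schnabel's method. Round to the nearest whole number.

N ≈ 2608

Σ MᵢCᵢ = 0·591 + 591·731 + 1156·479 + 1423·654 + 1720·337 = 0 + 432021 + 553724 + 930642 + 579640 = 2496027
Σ Rᵢ = 0 + 166 + 212 + 357 + 222 = 957
N̂ = 2496027 / 957 ≈ 2608.2 → 2608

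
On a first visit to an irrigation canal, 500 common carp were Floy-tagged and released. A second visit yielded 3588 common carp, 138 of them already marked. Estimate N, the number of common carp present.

The marked fraction in the recapture sample should equal the marked fraction in the population: 138/3588 = 500/N.
N = (500 × 3588) / 138 = 1794000 / 138 = 13000

N = 13,000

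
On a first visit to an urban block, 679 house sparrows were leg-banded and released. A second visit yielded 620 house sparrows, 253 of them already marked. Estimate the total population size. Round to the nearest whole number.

Lincoln-Petersen assumes M/N = R/C, so N = M·C / R.
N = (679 × 620) / 253 = 420980 / 253 ≈ 1664.0 → 1664

N ≈ 1664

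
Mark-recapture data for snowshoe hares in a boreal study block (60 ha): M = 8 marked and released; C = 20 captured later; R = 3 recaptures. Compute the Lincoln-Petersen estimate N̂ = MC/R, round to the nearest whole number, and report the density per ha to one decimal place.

N̂ = 8·20/3 = 160/3 ≈ 53.3 → 53
Density = N̂ / area = 53 / 60 ≈ 0.88 → 0.9 per ha

density ≈ 0.9 snowshoe hares per ha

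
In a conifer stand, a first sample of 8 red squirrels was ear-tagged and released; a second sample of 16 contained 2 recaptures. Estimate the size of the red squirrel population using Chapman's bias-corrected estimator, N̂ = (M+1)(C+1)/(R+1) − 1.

N̂ = (8+1)(16+1)/(2+1) − 1 = 9·17/3 − 1
= 153/3 − 1 = 51 − 1 = 50

N = 50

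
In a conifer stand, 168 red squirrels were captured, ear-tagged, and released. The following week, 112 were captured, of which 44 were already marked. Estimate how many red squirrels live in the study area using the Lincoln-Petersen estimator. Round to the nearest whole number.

N ≈ 428

Lincoln-Petersen assumes M/N = R/C, so N = M·C / R.
N = (168 × 112) / 44 = 18816 / 44 ≈ 427.6 → 428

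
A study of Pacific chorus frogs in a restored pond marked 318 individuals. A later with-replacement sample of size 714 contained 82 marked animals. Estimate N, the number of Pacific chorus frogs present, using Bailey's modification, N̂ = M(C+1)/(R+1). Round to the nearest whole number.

N̂ = 318·(714+1)/(82+1) = 318·715/83 = 227370/83 ≈ 2739.4 → 2739

N ≈ 2739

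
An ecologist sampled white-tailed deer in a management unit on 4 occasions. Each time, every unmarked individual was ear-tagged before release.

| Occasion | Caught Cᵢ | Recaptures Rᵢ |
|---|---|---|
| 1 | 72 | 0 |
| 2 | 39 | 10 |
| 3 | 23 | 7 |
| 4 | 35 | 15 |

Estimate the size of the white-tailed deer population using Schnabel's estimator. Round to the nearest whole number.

N ≈ 288

Marked at large before each occasion: Mᵢ = Σⱼ<ᵢ (Cⱼ − Rⱼ) → M1=0, M2=72, M3=101, M4=117
Σ MᵢCᵢ = 0·72 + 72·39 + 101·23 + 117·35 = 0 + 2808 + 2323 + 4095 = 9226
Σ Rᵢ = 0 + 10 + 7 + 15 = 32
N̂ = 9226 / 32 ≈ 288.3 → 288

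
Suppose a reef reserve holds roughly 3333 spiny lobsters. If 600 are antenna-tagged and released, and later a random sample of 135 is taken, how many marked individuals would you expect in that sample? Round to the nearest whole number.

expected recaptures ≈ 24

The marked fraction of the population is 600/3333, so in a sample of 135 expect C·(M/N) marked.
E[R] = 600 × 135 / 3333 = 81000 / 3333 ≈ 24.3 → 24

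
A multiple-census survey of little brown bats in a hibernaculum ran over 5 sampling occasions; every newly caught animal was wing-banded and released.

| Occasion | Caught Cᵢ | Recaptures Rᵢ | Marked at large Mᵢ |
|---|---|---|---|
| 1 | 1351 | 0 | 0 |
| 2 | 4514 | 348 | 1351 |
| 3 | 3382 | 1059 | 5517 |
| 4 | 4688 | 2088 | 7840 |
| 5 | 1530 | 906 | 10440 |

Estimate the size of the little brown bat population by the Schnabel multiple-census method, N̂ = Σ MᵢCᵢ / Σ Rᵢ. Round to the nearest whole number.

Σ MᵢCᵢ = 0·1351 + 1351·4514 + 5517·3382 + 7840·4688 + 10440·1530 = 0 + 6098414 + 18658494 + 36753920 + 15973200 = 77484028
Σ Rᵢ = 0 + 348 + 1059 + 2088 + 906 = 4401
N̂ = 77484028 / 4401 ≈ 17606.0 → 17606

N ≈ 17,606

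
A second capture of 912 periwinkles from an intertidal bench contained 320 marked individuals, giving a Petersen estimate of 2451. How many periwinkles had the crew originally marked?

From N = M·C/R: M = N·R / C = 2451·320 / 912 = 784320 / 912 = 860.

M = 860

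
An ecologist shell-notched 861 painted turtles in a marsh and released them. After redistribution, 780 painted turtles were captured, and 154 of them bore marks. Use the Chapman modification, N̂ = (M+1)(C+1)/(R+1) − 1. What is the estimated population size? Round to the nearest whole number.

N ≈ 4342

N̂ = (861+1)(780+1)/(154+1) − 1 = 862·781/155 − 1
= 673222/155 − 1 ≈ 4343.4 − 1 ≈ 4342.4 → 4342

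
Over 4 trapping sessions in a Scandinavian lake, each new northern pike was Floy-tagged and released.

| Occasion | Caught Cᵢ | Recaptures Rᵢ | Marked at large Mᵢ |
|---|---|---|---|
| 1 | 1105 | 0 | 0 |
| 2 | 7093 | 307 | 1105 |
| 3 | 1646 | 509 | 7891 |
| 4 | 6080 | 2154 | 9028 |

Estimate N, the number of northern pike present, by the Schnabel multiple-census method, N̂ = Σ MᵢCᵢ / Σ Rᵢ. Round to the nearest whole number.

Σ MᵢCᵢ = 0·1105 + 1105·7093 + 7891·1646 + 9028·6080 = 0 + 7837765 + 12988586 + 54890240 = 75716591
Σ Rᵢ = 0 + 307 + 509 + 2154 = 2970
N̂ = 75716591 / 2970 ≈ 25493.8 → 25494

N ≈ 25,494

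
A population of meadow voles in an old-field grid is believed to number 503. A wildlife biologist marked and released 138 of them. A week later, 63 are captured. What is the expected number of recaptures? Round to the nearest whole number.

expected recaptures ≈ 17

The marked fraction of the population is 138/503, so in a sample of 63 expect C·(M/N) marked.
E[R] = 138 × 63 / 503 = 8694 / 503 ≈ 17.3 → 17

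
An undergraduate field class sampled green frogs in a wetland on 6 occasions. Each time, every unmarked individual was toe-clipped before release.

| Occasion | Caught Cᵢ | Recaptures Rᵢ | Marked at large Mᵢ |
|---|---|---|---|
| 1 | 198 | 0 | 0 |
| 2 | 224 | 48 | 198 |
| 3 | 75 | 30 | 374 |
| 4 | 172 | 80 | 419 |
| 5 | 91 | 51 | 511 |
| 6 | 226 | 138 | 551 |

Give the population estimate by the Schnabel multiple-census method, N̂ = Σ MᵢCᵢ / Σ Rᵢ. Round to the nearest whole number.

N ≈ 909

Σ MᵢCᵢ = 0·198 + 198·224 + 374·75 + 419·172 + 511·91 + 551·226 = 0 + 44352 + 28050 + 72068 + 46501 + 124526 = 315497
Σ Rᵢ = 0 + 48 + 30 + 80 + 51 + 138 = 347
N̂ = 315497 / 347 ≈ 909.2 → 909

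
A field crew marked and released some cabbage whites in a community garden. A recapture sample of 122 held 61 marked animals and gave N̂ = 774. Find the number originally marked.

From N = M·C/R: M = N·R / C = 774·61 / 122 = 47214 / 122 = 387.

M = 387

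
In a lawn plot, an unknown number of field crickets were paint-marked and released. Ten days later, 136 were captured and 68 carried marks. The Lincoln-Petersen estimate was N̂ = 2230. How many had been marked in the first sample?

M = 1115

From N = M·C/R: M = N·R / C = 2230·68 / 136 = 151640 / 136 = 1115.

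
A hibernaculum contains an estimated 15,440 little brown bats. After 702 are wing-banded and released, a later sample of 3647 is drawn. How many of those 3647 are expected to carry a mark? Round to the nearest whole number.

The marked fraction of the population is 702/15440, so in a sample of 3647 expect C·(M/N) marked.
E[R] = 702 × 3647 / 15440 = 2560194 / 15440 ≈ 165.8 → 166

expected recaptures ≈ 166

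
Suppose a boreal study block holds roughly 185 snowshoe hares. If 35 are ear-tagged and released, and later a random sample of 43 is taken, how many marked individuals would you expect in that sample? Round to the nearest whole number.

Expected recaptures E[R] = M·C / N.
E[R] = 35 × 43 / 185 = 1505 / 185 ≈ 8.1 → 8

expected recaptures ≈ 8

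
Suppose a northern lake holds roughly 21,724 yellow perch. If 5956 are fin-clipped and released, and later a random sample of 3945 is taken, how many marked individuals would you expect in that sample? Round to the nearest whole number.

expected recaptures ≈ 1082

Expected recaptures E[R] = M·C / N.
E[R] = 5956 × 3945 / 21724 = 23496420 / 21724 ≈ 1081.6 → 1082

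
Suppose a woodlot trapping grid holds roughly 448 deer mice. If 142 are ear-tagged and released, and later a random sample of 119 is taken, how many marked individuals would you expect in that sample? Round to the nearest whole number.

Expected recaptures E[R] = M·C / N.
E[R] = 142 × 119 / 448 = 16898 / 448 ≈ 37.7 → 38

expected recaptures ≈ 38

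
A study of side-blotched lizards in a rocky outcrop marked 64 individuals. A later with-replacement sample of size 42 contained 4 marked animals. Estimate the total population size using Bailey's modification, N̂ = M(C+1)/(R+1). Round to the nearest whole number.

N ≈ 550

N̂ = 64·(42+1)/(4+1) = 64·43/5 = 2752/5 ≈ 550.4 → 550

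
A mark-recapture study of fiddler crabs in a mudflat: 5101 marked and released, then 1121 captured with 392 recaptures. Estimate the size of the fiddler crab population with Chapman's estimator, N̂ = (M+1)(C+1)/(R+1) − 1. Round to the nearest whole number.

N ≈ 14,565

N̂ = (5101+1)(1121+1)/(392+1) − 1 = 5102·1122/393 − 1
= 5724444/393 − 1 ≈ 14566.0 − 1 ≈ 14565.0 → 14565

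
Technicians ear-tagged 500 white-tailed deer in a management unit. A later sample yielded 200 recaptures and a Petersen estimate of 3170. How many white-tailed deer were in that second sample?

From N = M·C/R: C = N·R / M = 3170·200 / 500 = 634000 / 500 = 1268.

C = 1268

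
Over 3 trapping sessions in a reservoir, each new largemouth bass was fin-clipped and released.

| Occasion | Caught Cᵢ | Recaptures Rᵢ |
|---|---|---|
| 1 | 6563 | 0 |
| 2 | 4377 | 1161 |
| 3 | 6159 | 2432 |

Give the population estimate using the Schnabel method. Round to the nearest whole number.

Marked at large before each occasion: Mᵢ = Σⱼ<ᵢ (Cⱼ − Rⱼ) → M1=0, M2=6563, M3=9779
Σ MᵢCᵢ = 0·6563 + 6563·4377 + 9779·6159 = 0 + 28726251 + 60228861 = 88955112
Σ Rᵢ = 0 + 1161 + 2432 = 3593
N̂ = 88955112 / 3593 ≈ 24757.9 → 24758

N ≈ 24,758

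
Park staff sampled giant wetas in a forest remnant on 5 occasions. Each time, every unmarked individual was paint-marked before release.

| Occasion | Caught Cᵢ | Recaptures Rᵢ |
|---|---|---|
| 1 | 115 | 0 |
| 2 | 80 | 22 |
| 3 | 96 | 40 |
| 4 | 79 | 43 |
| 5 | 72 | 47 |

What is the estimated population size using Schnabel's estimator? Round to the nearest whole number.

Marked at large before each occasion: Mᵢ = Σⱼ<ᵢ (Cⱼ − Rⱼ) → M1=0, M2=115, M3=173, M4=229, M5=265
Σ MᵢCᵢ = 0·115 + 115·80 + 173·96 + 229·79 + 265·72 = 0 + 9200 + 16608 + 18091 + 19080 = 62979
Σ Rᵢ = 0 + 22 + 40 + 43 + 47 = 152
N̂ = 62979 / 152 ≈ 414.3 → 414

N ≈ 414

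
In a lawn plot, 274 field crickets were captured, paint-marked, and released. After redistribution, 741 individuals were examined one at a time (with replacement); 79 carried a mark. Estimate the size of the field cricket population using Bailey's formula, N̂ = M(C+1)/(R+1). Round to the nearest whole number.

N ≈ 2541

N̂ = 274·(741+1)/(79+1) = 274·742/80 = 203308/80 ≈ 2541.3 → 2541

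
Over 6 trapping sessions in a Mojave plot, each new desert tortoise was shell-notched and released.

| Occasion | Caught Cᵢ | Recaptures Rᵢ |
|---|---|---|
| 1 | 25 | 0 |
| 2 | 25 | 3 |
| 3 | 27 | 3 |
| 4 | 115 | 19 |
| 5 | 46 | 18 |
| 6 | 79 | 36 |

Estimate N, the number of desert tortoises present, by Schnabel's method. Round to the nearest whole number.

Marked at large before each occasion: Mᵢ = Σⱼ<ᵢ (Cⱼ − Rⱼ) → M1=0, M2=25, M3=47, M4=71, M5=167, M6=195
Σ MᵢCᵢ = 0·25 + 25·25 + 47·27 + 71·115 + 167·46 + 195·79 = 0 + 625 + 1269 + 8165 + 7682 + 15405 = 33146
Σ Rᵢ = 0 + 3 + 3 + 19 + 18 + 36 = 79
N̂ = 33146 / 79 ≈ 419.6 → 420

N ≈ 420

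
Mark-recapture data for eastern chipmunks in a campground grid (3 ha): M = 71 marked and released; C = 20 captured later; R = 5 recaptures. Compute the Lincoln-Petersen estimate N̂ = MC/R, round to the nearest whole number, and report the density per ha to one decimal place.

density ≈ 94.7 eastern chipmunks per ha

N̂ = 71·20/5 = 1420/5 = 284
Density = N̂ / area = 284 / 3 ≈ 94.67 → 94.7 per ha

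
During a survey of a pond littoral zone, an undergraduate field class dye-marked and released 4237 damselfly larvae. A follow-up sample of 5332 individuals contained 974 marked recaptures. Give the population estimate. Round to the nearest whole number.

The marked fraction in the recapture sample should equal the marked fraction in the population: 974/5332 = 4237/N.
N = (4237 × 5332) / 974 = 22591684 / 974 ≈ 23194.7 → 23195

N ≈ 23,195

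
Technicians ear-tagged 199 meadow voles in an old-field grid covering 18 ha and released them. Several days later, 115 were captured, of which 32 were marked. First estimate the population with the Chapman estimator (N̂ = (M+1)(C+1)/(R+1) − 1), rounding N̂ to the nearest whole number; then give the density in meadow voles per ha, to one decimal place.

N̂ = 200·116/33 − 1 = 23200/33 − 1 ≈ 702.0 → 702
Density = N̂ / area = 702 / 18 = 39.0 per ha

density ≈ 39.0 meadow voles per ha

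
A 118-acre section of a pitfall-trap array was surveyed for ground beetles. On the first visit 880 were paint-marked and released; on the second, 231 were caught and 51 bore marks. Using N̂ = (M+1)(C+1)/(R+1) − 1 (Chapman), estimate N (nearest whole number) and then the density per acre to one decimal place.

density ≈ 33.3 ground beetles per acre

N̂ = 881·232/52 − 1 = 204392/52 − 1 ≈ 3929.6 → 3930
Density = N̂ / area = 3930 / 118 ≈ 33.31 → 33.3 per acre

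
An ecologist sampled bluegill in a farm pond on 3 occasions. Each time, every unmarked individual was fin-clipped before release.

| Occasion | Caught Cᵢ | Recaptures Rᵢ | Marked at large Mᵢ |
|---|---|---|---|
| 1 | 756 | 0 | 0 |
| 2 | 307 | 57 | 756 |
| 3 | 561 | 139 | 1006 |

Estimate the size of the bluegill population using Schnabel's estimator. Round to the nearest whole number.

N ≈ 4064

Σ MᵢCᵢ = 0·756 + 756·307 + 1006·561 = 0 + 232092 + 564366 = 796458
Σ Rᵢ = 0 + 57 + 139 = 196
N̂ = 796458 / 196 ≈ 4063.6 → 4064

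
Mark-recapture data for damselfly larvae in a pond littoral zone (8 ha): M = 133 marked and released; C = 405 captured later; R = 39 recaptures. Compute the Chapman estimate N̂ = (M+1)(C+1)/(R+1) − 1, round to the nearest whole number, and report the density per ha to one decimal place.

density ≈ 169.9 damselfly larvae per ha

N̂ = 134·406/40 − 1 = 54404/40 − 1 ≈ 1359.1 → 1359
Density = N̂ / area = 1359 / 8 ≈ 169.88 → 169.9 per ha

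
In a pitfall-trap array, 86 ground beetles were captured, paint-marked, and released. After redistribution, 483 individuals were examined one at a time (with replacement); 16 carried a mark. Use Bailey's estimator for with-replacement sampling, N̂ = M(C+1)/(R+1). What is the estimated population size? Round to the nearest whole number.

N̂ = 86·(483+1)/(16+1) = 86·484/17 = 41624/17 ≈ 2448.47 → 2448

N ≈ 2448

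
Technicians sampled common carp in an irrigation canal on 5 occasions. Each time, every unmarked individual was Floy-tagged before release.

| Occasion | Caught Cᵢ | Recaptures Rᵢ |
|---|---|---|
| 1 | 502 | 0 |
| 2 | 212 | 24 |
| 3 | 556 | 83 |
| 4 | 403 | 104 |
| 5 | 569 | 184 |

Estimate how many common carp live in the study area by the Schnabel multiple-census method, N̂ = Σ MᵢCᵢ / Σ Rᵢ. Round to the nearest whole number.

Marked at large before each occasion: Mᵢ = Σⱼ<ᵢ (Cⱼ − Rⱼ) → M1=0, M2=502, M3=690, M4=1163, M5=1462
Σ MᵢCᵢ = 0·502 + 502·212 + 690·556 + 1163·403 + 1462·569 = 0 + 106424 + 383640 + 468689 + 831878 = 1790631
Σ Rᵢ = 0 + 24 + 83 + 104 + 184 = 395
N̂ = 1790631 / 395 ≈ 4533.2 → 4533

N ≈ 4533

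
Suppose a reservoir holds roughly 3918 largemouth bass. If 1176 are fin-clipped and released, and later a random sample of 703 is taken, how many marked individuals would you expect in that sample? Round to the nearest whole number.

Expected recaptures E[R] = M·C / N.
E[R] = 1176 × 703 / 3918 = 826728 / 3918 ≈ 211.0 → 211

expected recaptures ≈ 211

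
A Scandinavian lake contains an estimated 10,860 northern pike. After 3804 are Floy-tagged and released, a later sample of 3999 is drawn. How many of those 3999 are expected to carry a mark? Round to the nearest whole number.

expected recaptures ≈ 1401

Expected recaptures E[R] = M·C / N.
E[R] = 3804 × 3999 / 10860 = 15212196 / 10860 ≈ 1400.8 → 1401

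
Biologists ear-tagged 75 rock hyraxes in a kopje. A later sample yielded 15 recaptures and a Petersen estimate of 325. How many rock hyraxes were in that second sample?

C = 65

From N = M·C/R: C = N·R / M = 325·15 / 75 = 4875 / 75 = 65.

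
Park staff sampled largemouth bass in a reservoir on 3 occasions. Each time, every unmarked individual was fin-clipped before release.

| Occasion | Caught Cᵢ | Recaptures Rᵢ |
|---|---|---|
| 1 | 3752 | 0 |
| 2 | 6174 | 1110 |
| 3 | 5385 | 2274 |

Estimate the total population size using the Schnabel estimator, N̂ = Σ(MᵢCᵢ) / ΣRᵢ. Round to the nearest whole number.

N ≈ 20,874

Marked at large before each occasion: Mᵢ = Σⱼ<ᵢ (Cⱼ − Rⱼ) → M1=0, M2=3752, M3=8816
Σ MᵢCᵢ = 0·3752 + 3752·6174 + 8816·5385 = 0 + 23164848 + 47474160 = 70639008
Σ Rᵢ = 0 + 1110 + 2274 = 3384
N̂ = 70639008 / 3384 ≈ 20874.4 → 20874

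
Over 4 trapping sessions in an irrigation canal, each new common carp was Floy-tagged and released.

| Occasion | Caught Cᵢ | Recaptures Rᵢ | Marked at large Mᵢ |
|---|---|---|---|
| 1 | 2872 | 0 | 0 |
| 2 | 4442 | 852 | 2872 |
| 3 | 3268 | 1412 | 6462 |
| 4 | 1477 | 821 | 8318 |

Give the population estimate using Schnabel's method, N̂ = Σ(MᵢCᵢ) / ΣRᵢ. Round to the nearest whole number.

N ≈ 14,963

Σ MᵢCᵢ = 0·2872 + 2872·4442 + 6462·3268 + 8318·1477 = 0 + 12757424 + 21117816 + 12285686 = 46160926
Σ Rᵢ = 0 + 852 + 1412 + 821 = 3085
N̂ = 46160926 / 3085 ≈ 14963.0 → 14963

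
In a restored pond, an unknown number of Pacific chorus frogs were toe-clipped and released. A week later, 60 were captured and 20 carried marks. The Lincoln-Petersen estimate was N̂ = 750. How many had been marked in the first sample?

From N = M·C/R: M = N·R / C = 750·20 / 60 = 15000 / 60 = 250.

M = 250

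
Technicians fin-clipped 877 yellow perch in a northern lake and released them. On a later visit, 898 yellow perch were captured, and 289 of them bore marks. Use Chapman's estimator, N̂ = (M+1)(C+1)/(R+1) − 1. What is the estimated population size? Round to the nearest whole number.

N̂ = (877+1)(898+1)/(289+1) − 1 = 878·899/290 − 1
= 789322/290 − 1 ≈ 2721.8 − 1 ≈ 2720.8 → 2721

N ≈ 2721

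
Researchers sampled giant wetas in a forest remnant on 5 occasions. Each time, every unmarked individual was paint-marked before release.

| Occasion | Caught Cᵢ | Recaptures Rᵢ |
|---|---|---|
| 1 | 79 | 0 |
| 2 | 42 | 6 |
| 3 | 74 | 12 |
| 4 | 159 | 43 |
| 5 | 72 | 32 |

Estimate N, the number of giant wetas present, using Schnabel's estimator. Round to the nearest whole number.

N ≈ 657

Marked at large before each occasion: Mᵢ = Σⱼ<ᵢ (Cⱼ − Rⱼ) → M1=0, M2=79, M3=115, M4=177, M5=293
Σ MᵢCᵢ = 0·79 + 79·42 + 115·74 + 177·159 + 293·72 = 0 + 3318 + 8510 + 28143 + 21096 = 61067
Σ Rᵢ = 0 + 6 + 12 + 43 + 32 = 93
N̂ = 61067 / 93 ≈ 656.6 → 657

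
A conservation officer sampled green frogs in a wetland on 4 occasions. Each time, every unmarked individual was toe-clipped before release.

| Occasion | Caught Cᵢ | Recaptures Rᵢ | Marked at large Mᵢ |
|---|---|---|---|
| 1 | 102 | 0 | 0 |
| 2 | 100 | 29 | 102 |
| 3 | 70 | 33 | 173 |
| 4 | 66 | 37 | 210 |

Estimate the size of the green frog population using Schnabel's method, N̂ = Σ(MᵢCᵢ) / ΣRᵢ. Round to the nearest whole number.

Σ MᵢCᵢ = 0·102 + 102·100 + 173·70 + 210·66 = 0 + 10200 + 12110 + 13860 = 36170
Σ Rᵢ = 0 + 29 + 33 + 37 = 99
N̂ = 36170 / 99 ≈ 365.4 → 365

N ≈ 365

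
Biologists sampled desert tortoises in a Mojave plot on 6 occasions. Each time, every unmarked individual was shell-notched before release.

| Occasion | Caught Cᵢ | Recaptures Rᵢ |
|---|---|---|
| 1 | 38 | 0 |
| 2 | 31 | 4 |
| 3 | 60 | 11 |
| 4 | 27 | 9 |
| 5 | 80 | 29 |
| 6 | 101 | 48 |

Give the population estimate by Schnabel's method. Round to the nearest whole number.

Marked at large before each occasion: Mᵢ = Σⱼ<ᵢ (Cⱼ − Rⱼ) → M1=0, M2=38, M3=65, M4=114, M5=132, M6=183
Σ MᵢCᵢ = 0·38 + 38·31 + 65·60 + 114·27 + 132·80 + 183·101 = 0 + 1178 + 3900 + 3078 + 10560 + 18483 = 37199
Σ Rᵢ = 0 + 4 + 11 + 9 + 29 + 48 = 101
N̂ = 37199 / 101 ≈ 368.3 → 368

N ≈ 368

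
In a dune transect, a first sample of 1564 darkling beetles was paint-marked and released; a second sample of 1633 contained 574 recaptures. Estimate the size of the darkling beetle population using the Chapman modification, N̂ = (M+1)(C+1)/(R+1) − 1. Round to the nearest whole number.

N̂ = (1564+1)(1633+1)/(574+1) − 1 = 1565·1634/575 − 1
= 2557210/575 − 1 ≈ 4447.3 − 1 ≈ 4446.3 → 4446

N ≈ 4446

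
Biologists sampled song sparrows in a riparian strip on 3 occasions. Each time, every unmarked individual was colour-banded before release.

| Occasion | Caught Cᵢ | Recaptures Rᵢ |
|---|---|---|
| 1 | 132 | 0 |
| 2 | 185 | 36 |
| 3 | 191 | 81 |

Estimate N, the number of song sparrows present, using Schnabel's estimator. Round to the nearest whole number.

Marked at large before each occasion: Mᵢ = Σⱼ<ᵢ (Cⱼ − Rⱼ) → M1=0, M2=132, M3=281
Σ MᵢCᵢ = 0·132 + 132·185 + 281·191 = 0 + 24420 + 53671 = 78091
Σ Rᵢ = 0 + 36 + 81 = 117
N̂ = 78091 / 117 ≈ 667.4 → 667

N ≈ 667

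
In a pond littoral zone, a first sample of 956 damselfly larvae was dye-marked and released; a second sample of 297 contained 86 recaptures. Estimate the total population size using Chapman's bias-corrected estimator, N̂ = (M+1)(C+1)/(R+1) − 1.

N̂ = (956+1)(297+1)/(86+1) − 1 = 957·298/87 − 1
= 285186/87 − 1 = 3278 − 1 = 3277

N = 3277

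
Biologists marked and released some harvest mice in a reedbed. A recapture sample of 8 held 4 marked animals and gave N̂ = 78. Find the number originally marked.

From N = M·C/R: M = N·R / C = 78·4 / 8 = 312 / 8 = 39.

M = 39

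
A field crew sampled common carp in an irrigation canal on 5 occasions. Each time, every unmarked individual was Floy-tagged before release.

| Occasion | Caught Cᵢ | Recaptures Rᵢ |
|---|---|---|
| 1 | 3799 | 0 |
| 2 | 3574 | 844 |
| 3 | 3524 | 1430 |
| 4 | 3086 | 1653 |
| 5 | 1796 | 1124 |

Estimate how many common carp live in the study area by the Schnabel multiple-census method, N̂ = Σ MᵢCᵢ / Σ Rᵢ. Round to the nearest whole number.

Marked at large before each occasion: Mᵢ = Σⱼ<ᵢ (Cⱼ − Rⱼ) → M1=0, M2=3799, M3=6529, M4=8623, M5=10056
Σ MᵢCᵢ = 0·3799 + 3799·3574 + 6529·3524 + 8623·3086 + 10056·1796 = 0 + 13577626 + 23008196 + 26610578 + 18060576 = 81256976
Σ Rᵢ = 0 + 844 + 1430 + 1653 + 1124 = 5051
N̂ = 81256976 / 5051 ≈ 16087.3 → 16087

N ≈ 16,087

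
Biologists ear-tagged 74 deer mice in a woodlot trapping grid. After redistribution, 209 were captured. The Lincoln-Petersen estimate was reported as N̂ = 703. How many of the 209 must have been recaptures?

R = 22

From N = M·C/R: R = M·C / N = 74·209 / 703 = 15466 / 703 = 22.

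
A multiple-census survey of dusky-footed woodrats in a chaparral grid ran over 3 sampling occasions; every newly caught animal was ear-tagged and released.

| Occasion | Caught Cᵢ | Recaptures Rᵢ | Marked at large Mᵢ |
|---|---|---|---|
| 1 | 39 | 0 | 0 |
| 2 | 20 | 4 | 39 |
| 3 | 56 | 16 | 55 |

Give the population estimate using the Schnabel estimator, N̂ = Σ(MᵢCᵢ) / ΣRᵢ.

Σ MᵢCᵢ = 0·39 + 39·20 + 55·56 = 0 + 780 + 3080 = 3860
Σ Rᵢ = 0 + 4 + 16 = 20
N̂ = 3860 / 20 = 193

N = 193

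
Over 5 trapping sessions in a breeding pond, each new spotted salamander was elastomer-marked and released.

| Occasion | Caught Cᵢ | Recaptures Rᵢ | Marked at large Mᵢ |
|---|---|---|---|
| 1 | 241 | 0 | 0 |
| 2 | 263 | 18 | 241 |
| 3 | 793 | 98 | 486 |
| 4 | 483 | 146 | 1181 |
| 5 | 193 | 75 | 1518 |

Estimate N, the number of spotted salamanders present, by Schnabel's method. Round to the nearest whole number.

Σ MᵢCᵢ = 0·241 + 241·263 + 486·793 + 1181·483 + 1518·193 = 0 + 63383 + 385398 + 570423 + 292974 = 1312178
Σ Rᵢ = 0 + 18 + 98 + 146 + 75 = 337
N̂ = 1312178 / 337 ≈ 3893.7 → 3894

N ≈ 3894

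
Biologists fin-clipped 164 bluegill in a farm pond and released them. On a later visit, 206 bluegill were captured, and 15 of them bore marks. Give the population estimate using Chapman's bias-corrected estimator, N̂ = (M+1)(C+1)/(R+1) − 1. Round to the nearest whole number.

N̂ = (164+1)(206+1)/(15+1) − 1 = 165·207/16 − 1
= 34155/16 − 1 ≈ 2134.7 − 1 ≈ 2133.7 → 2134

N ≈ 2134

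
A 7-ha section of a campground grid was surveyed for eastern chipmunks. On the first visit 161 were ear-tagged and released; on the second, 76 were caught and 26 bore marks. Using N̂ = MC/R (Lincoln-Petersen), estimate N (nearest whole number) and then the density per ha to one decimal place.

N̂ = 161·76/26 = 12236/26 ≈ 470.6 → 471
Density = N̂ / area = 471 / 7 ≈ 67.29 → 67.3 per ha

density ≈ 67.3 eastern chipmunks per ha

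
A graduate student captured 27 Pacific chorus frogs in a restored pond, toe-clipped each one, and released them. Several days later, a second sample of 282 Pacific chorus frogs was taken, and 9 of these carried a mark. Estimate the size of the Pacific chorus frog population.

N = 846

N = (27 × 282) / 9 = 7614 / 9 = 846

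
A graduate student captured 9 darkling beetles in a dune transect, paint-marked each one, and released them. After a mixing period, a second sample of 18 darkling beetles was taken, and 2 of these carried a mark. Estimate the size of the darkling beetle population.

N = (9 × 18) / 2 = 162 / 2 = 81

N = 81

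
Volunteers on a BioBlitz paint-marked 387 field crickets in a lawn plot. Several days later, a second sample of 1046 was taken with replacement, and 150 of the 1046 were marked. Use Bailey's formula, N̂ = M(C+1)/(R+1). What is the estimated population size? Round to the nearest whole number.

N ≈ 2683

N̂ = 387·(1046+1)/(150+1) = 387·1047/151 = 405189/151 ≈ 2683.4 → 2683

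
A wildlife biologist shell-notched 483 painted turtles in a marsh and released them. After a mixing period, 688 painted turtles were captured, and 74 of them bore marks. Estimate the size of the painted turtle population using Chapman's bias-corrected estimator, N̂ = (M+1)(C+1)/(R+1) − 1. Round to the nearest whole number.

N ≈ 4445

N̂ = (483+1)(688+1)/(74+1) − 1 = 484·689/75 − 1
= 333476/75 − 1 ≈ 4446.3 − 1 ≈ 4445.3 → 4445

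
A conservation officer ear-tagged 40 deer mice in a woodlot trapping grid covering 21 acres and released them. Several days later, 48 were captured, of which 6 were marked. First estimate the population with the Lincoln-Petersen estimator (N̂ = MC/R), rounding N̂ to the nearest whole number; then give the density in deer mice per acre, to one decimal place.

N̂ = 40·48/6 = 1920/6 = 320
Density = N̂ / area = 320 / 21 ≈ 15.24 → 15.2 per acre

density ≈ 15.2 deer mice per acre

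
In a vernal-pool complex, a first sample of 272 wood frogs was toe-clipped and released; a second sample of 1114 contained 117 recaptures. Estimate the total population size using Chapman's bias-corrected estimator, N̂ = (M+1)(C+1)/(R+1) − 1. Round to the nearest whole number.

N ≈ 2579

N̂ = (272+1)(1114+1)/(117+1) − 1 = 273·1115/118 − 1
= 304395/118 − 1 ≈ 2579.6 − 1 ≈ 2578.6 → 2579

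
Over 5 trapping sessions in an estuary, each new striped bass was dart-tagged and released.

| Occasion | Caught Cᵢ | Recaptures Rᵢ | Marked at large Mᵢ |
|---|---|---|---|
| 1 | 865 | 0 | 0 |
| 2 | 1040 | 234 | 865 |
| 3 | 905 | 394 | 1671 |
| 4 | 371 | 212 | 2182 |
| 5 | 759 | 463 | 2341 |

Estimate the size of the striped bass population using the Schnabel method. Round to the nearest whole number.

N ≈ 3836

Σ MᵢCᵢ = 0·865 + 865·1040 + 1671·905 + 2182·371 + 2341·759 = 0 + 899600 + 1512255 + 809522 + 1776819 = 4998196
Σ Rᵢ = 0 + 234 + 394 + 212 + 463 = 1303
N̂ = 4998196 / 1303 ≈ 3835.9 → 3836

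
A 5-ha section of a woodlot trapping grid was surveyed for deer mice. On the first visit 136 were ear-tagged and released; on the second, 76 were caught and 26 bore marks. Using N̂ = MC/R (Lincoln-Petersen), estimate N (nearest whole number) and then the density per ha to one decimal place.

N̂ = 136·76/26 = 10336/26 ≈ 397.5 → 398
Density = N̂ / area = 398 / 5 ≈ 79.60 → 79.6 per ha

density ≈ 79.6 deer mice per ha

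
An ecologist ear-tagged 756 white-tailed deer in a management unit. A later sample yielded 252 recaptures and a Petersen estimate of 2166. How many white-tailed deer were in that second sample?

From N = M·C/R: C = N·R / M = 2166·252 / 756 = 545832 / 756 = 722.

C = 722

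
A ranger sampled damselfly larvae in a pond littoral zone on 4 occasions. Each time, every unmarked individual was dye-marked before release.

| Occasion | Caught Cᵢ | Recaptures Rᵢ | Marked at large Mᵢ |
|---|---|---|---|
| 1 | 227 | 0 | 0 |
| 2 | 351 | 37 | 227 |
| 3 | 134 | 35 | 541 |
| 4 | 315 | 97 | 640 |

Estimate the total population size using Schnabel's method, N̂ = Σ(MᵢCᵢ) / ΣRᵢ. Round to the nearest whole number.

N ≈ 2093

Σ MᵢCᵢ = 0·227 + 227·351 + 541·134 + 640·315 = 0 + 79677 + 72494 + 201600 = 353771
Σ Rᵢ = 0 + 37 + 35 + 97 = 169
N̂ = 353771 / 169 ≈ 2093.3 → 2093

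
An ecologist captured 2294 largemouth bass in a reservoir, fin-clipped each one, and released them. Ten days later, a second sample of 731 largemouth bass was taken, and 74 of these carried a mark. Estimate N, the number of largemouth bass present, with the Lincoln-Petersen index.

Lincoln-Petersen assumes M/N = R/C, so N = M·C / R.
N = (2294 × 731) / 74 = 1676914 / 74 = 22661

N = 22,661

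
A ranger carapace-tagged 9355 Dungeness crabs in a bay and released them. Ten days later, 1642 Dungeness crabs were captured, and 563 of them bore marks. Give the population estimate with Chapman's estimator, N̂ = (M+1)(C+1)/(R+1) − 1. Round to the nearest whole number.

N̂ = (9355+1)(1642+1)/(563+1) − 1 = 9356·1643/564 − 1
= 15371908/564 − 1 ≈ 27255.2 − 1 ≈ 27254.2 → 27254

N ≈ 27,254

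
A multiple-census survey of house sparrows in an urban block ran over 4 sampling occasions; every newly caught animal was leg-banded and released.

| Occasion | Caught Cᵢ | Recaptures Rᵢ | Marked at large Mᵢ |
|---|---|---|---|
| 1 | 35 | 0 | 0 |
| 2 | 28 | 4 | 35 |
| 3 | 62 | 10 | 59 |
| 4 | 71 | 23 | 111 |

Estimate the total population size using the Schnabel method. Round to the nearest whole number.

N ≈ 338

Σ MᵢCᵢ = 0·35 + 35·28 + 59·62 + 111·71 = 0 + 980 + 3658 + 7881 = 12519
Σ Rᵢ = 0 + 4 + 10 + 23 = 37
N̂ = 12519 / 37 ≈ 338.4 → 338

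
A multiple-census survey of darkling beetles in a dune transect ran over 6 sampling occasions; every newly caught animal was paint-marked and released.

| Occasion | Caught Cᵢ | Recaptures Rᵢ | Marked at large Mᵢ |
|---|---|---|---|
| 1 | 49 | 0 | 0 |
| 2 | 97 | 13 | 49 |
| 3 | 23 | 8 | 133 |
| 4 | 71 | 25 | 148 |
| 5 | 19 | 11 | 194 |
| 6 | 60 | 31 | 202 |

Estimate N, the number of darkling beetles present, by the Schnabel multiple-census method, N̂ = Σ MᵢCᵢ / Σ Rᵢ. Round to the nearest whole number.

N ≈ 388

Σ MᵢCᵢ = 0·49 + 49·97 + 133·23 + 148·71 + 194·19 + 202·60 = 0 + 4753 + 3059 + 10508 + 3686 + 12120 = 34126
Σ Rᵢ = 0 + 13 + 8 + 25 + 11 + 31 = 88
N̂ = 34126 / 88 ≈ 387.8 → 388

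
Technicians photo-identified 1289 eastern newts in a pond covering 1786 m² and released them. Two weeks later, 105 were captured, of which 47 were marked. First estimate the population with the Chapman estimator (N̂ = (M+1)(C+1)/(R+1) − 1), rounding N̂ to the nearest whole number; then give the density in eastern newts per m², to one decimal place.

N̂ = 1290·106/48 − 1 = 136740/48 − 1 ≈ 2847.8 → 2848
Density = N̂ / area = 2848 / 1786 ≈ 1.59 → 1.6 per m²

density ≈ 1.6 eastern newts per m²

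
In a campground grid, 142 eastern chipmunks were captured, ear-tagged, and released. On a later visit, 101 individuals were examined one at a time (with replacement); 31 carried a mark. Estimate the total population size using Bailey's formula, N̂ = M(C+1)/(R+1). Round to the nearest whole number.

N̂ = 142·(101+1)/(31+1) = 142·102/32 = 14484/32 ≈ 452.6 → 453

N ≈ 453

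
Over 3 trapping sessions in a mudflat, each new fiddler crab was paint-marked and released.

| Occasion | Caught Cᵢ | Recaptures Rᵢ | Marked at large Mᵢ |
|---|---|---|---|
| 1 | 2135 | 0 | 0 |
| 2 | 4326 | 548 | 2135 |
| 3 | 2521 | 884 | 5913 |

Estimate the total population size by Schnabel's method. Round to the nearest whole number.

N ≈ 16,859

Σ MᵢCᵢ = 0·2135 + 2135·4326 + 5913·2521 = 0 + 9236010 + 14906673 = 24142683
Σ Rᵢ = 0 + 548 + 884 = 1432
N̂ = 24142683 / 1432 ≈ 16859.4 → 16859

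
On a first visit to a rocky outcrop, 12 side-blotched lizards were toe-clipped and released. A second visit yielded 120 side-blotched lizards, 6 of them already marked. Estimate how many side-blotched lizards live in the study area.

N = (12 × 120) / 6 = 1440 / 6 = 240

N = 240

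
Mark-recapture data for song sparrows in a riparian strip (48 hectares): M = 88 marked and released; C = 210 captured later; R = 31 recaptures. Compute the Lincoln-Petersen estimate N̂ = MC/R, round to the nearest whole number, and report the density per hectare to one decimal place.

N̂ = 88·210/31 = 18480/31 ≈ 596.1 → 596
Density = N̂ / area = 596 / 48 ≈ 12.42 → 12.4 per hectare

density ≈ 12.4 song sparrows per hectare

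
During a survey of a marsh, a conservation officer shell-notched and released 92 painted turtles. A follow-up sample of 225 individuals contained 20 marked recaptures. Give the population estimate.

N = 1035

Lincoln-Petersen assumes M/N = R/C, so N = M·C / R.
N = (92 × 225) / 20 = 20700 / 20 = 1035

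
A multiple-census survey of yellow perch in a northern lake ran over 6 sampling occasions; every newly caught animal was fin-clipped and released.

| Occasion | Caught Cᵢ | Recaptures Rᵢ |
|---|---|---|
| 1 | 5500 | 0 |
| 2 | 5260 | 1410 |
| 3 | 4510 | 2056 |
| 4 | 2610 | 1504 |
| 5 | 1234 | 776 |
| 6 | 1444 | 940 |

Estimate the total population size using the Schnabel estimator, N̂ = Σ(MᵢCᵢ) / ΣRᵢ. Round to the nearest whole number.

N ≈ 20,512

Marked at large before each occasion: Mᵢ = Σⱼ<ᵢ (Cⱼ − Rⱼ) → M1=0, M2=5500, M3=9350, M4=11804, M5=12910, M6=13368
Σ MᵢCᵢ = 0·5500 + 5500·5260 + 9350·4510 + 11804·2610 + 12910·1234 + 13368·1444 = 0 + 28930000 + 42168500 + 30808440 + 15930940 + 19303392 = 137141272
Σ Rᵢ = 0 + 1410 + 2056 + 1504 + 776 + 940 = 6686
N̂ = 137141272 / 6686 ≈ 20511.7 → 20512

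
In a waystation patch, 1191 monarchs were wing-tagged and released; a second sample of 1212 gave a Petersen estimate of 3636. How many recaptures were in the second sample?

From N = M·C/R: R = M·C / N = 1191·1212 / 3636 = 1443492 / 3636 = 397.

R = 397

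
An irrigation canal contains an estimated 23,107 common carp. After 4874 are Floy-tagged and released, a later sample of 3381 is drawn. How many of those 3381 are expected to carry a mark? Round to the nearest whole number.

Expected recaptures E[R] = M·C / N.
E[R] = 4874 × 3381 / 23107 = 16478994 / 23107 ≈ 713.2 → 713

expected recaptures ≈ 713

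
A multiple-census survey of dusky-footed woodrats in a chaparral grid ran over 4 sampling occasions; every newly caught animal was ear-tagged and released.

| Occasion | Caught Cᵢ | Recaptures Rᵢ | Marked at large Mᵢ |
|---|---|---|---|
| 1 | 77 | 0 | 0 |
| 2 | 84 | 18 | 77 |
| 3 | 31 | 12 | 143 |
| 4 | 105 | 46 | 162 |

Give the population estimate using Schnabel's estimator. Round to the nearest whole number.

N ≈ 367

Σ MᵢCᵢ = 0·77 + 77·84 + 143·31 + 162·105 = 0 + 6468 + 4433 + 17010 = 27911
Σ Rᵢ = 0 + 18 + 12 + 46 = 76
N̂ = 27911 / 76 ≈ 367.2 → 367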